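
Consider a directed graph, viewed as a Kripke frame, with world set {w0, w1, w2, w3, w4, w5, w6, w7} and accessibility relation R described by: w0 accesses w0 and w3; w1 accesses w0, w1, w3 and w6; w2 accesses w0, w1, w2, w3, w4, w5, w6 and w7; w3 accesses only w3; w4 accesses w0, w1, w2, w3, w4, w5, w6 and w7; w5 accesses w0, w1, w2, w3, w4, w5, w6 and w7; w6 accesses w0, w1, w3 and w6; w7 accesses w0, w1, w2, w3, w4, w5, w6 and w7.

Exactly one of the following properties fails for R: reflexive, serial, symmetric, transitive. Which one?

Reflexive: yes — every world is R-related to itself.
Serial: yes — every world has a successor (e.g. w0 R w0).
Symmetric: no — w0 R w3 but not w3 R w0.
Transitive: yes — every two-step R-path is closed by a direct edge.
Only symmetric fails.

symmetric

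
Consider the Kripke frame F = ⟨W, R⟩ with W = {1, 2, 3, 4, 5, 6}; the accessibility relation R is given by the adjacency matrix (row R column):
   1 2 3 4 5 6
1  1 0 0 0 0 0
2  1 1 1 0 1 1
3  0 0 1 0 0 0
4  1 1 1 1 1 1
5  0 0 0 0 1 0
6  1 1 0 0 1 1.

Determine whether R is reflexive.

Reflexive: yes — every world is R-related to itself.

Yes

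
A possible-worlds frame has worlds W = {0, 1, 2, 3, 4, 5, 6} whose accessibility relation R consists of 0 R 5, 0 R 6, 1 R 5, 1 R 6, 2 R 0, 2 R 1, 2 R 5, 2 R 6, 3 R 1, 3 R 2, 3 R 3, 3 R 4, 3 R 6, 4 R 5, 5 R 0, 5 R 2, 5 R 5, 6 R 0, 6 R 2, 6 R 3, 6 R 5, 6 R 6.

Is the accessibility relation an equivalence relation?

No

Reflexive: no — 0 is not related to itself.
Symmetric: no — 1 R 5 but not 5 R 1.
Transitive: no — 0 R 5 and 5 R 2, but not 0 R 2.
So R is not an equivalence relation.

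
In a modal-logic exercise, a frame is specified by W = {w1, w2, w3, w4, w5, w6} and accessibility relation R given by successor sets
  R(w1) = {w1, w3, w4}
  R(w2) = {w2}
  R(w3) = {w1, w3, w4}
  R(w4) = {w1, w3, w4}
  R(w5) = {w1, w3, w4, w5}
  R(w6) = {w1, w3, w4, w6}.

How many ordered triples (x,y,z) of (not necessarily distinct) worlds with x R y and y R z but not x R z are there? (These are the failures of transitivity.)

0

R is transitive; there are no such tuples.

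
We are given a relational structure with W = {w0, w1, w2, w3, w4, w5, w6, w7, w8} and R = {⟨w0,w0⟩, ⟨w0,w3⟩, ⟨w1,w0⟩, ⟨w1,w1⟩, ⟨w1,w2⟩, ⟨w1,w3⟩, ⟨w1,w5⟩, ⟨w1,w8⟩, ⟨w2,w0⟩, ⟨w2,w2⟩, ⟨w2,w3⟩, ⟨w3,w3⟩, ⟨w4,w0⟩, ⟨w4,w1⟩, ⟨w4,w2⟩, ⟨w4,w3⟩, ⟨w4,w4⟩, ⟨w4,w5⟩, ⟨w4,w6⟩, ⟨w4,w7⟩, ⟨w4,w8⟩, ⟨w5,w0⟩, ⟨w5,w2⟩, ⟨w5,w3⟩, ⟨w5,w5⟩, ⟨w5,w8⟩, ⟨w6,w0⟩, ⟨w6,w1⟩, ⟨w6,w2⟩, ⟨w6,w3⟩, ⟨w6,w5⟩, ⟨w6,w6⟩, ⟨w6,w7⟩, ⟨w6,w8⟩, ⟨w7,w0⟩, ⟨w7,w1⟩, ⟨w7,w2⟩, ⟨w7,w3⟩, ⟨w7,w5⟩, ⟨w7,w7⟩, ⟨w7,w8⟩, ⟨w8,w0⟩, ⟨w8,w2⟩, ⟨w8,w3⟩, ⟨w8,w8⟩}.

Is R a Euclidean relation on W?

No

Euclidean: no — w1 R w0 and w1 R w2, but not w0 R w2.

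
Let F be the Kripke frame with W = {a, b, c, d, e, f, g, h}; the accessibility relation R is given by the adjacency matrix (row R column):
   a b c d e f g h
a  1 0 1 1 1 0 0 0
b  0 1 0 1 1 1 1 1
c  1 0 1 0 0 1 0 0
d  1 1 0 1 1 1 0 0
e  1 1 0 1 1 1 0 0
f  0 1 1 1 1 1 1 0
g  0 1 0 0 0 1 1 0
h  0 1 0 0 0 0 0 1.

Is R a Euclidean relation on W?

No

Euclidean: no — a R c and a R d, but not c R d.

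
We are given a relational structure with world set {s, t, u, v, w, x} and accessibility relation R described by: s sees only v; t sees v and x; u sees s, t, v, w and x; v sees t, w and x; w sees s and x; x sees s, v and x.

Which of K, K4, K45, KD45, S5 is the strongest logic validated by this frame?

K

Transitive (axiom 4): no — s R v and v R t, but not s R t.
Euclidean (axiom 5): no — u R s and u R t, but not s R t.
Serial (axiom D): yes — every world has a successor (e.g. s R v).
Reflexive (axiom T): no — s is not related to itself.
So F validates K; K4 would additionally require R to be transitive. The strongest is K.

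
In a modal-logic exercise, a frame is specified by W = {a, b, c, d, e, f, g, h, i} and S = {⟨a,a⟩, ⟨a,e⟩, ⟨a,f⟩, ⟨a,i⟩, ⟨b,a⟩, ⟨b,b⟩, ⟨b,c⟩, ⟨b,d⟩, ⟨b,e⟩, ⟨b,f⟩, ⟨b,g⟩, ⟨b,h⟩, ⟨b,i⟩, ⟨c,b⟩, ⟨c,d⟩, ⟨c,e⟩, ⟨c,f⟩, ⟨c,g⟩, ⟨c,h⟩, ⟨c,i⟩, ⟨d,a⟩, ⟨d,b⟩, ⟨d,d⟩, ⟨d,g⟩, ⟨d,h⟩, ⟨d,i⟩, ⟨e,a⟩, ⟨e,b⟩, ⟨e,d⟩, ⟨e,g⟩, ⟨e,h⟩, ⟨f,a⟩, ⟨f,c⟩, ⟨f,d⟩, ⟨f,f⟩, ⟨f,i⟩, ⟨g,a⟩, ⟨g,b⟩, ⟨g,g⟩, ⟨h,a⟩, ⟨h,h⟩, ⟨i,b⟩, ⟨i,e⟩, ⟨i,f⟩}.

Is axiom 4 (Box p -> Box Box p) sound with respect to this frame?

Axiom 4 corresponds to the accessibility relation being transitive.
Transitive: no — a S e and e S b, but not a S b.

No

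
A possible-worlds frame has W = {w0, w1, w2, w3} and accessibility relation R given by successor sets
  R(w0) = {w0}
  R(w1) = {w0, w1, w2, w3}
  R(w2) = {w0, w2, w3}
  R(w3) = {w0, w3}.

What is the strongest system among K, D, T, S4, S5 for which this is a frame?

S4

Serial (axiom D): yes — every world has a successor (e.g. w0 R w0).
Reflexive (axiom T): yes — every world is R-related to itself.
Transitive (axiom 4): yes — every two-step R-path is closed by a direct edge.
Euclidean (axiom 5): no — w1 R w0 and w1 R w2, but not w0 R w2.
So F validates K, D, T, S4; S5 would additionally require R to be Euclidean. The strongest is S4.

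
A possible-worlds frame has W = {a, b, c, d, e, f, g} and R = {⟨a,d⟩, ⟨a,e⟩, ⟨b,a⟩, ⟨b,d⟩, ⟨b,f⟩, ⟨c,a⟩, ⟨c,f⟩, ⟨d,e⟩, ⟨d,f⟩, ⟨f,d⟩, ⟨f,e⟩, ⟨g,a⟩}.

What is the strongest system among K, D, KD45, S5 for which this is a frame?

K

Serial (axiom D): no — e has no R-successor.
Euclidean (axiom 5): no — a R e and a R d, but not e R d.
Transitive (axiom 4): no — a R d and d R f, but not a R f.
Reflexive (axiom T): no — a is not related to itself.
So F validates K; D would additionally require R to be serial. The strongest is K.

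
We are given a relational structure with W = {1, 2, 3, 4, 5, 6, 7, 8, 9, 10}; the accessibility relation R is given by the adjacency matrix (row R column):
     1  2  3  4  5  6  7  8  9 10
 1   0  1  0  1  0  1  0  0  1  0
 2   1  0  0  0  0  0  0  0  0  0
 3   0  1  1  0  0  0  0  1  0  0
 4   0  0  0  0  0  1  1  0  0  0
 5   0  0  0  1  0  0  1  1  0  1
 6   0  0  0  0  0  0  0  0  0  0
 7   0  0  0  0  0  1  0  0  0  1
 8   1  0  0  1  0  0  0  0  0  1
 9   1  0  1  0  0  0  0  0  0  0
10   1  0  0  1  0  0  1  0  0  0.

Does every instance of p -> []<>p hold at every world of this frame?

No

Axiom B corresponds to the accessibility relation being symmetric.
Symmetric: no — 1 R 4 but not 4 R 1.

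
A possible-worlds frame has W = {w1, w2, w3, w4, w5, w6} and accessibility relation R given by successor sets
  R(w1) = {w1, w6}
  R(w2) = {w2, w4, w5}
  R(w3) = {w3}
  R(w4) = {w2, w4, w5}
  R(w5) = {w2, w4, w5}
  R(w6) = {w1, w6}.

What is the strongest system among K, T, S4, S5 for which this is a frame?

S5

Reflexive (axiom T): yes — every world is R-related to itself.
Transitive (axiom 4): yes — every two-step R-path is closed by a direct edge.
Euclidean (axiom 5): yes — any two successors of a common world are R-related.
So F validates K, T, S4, S5. The strongest is S5.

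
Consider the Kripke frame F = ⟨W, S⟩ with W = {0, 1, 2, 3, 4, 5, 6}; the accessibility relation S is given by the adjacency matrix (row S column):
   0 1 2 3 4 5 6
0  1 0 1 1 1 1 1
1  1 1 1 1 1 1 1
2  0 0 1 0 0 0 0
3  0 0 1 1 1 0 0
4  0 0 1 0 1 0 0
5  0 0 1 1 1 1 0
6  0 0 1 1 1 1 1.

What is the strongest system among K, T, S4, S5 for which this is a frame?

S4

Reflexive (axiom T): yes — every world is S-related to itself.
Transitive (axiom 4): yes — every two-step S-path is closed by a direct edge.
Euclidean (axiom 5): no — 0 S 2 and 0 S 3, but not 2 S 3.
So F validates K, T, S4; S5 would additionally require S to be Euclidean. The strongest is S4.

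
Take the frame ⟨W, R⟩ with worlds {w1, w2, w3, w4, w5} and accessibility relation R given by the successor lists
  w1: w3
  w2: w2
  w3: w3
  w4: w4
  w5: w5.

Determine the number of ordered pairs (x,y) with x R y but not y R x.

Enumerating: (w1,w3).

1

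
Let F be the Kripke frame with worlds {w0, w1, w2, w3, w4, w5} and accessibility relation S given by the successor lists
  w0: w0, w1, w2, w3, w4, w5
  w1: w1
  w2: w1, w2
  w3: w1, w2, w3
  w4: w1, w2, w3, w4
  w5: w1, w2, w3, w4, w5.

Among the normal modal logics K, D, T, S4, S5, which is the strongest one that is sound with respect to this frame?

Serial (axiom D): yes — every world has a successor (e.g. w0 S w0).
Reflexive (axiom T): yes — every world is S-related to itself.
Transitive (axiom 4): yes — every two-step S-path is closed by a direct edge.
Euclidean (axiom 5): no — w0 S w1 and w0 S w2, but not w1 S w2.
So F validates K, D, T, S4; S5 would additionally require S to be Euclidean. The strongest is S4.

S4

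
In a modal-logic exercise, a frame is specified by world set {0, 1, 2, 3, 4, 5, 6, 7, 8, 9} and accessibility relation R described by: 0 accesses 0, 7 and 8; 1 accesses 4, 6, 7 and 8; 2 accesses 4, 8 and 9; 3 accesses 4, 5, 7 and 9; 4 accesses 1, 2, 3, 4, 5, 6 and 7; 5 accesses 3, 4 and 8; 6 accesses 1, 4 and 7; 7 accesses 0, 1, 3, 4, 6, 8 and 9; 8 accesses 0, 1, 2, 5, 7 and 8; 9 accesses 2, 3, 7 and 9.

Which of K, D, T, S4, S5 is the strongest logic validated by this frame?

D

Serial (axiom D): yes — every world has a successor (e.g. 0 R 0).
Reflexive (axiom T): no — 1 is not related to itself.
Transitive (axiom 4): no — 0 R 7 and 7 R 1, but not 0 R 1.
Euclidean (axiom 5): no — 1 R 4 and 1 R 8, but not 4 R 8.
So F validates K, D; T would additionally require R to be reflexive. The strongest is D.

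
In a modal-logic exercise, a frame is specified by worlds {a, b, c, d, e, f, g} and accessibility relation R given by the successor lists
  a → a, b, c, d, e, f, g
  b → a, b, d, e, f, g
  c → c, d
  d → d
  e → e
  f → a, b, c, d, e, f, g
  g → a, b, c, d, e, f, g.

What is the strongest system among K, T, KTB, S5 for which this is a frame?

T

Reflexive (axiom T): yes — every world is R-related to itself.
Symmetric (axiom B): no — a R c but not c R a.
Euclidean (axiom 5): no — a R b and a R c, but not b R c.
So F validates K, T; KTB would additionally require R to be symmetric. The strongest is T.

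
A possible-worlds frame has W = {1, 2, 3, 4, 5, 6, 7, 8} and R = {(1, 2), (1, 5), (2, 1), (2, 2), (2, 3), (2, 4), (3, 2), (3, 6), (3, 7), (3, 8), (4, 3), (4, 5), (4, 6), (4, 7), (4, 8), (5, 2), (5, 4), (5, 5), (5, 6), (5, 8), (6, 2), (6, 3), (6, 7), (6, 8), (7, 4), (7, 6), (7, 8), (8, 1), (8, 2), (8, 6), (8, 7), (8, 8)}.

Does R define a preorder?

No

Reflexive: no — 1 is not related to itself.
Transitive: no — 1 R 2 and 2 R 3, but not 1 R 3.
So R is not a preorder.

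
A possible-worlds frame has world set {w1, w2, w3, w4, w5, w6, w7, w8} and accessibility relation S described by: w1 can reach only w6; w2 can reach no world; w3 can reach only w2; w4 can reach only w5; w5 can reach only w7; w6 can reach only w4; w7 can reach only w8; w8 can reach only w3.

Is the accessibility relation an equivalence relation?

No

Reflexive: no — w1 is not related to itself.
Symmetric: no — w1 S w6 but not w6 S w1.
Transitive: no — w1 S w6 and w6 S w4, but not w1 S w4.
So S is not an equivalence relation.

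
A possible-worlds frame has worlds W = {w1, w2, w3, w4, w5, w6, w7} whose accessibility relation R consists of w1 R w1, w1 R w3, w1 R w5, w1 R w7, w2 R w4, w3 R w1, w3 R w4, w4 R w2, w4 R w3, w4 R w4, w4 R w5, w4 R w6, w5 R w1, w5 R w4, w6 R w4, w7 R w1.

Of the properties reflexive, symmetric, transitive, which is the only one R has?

symmetric

Reflexive: no — w2 is not related to itself.
Symmetric: yes — every pair in R has its reverse in R.
Transitive: no — w1 R w3 and w3 R w4, but not w1 R w4.
Only symmetric holds.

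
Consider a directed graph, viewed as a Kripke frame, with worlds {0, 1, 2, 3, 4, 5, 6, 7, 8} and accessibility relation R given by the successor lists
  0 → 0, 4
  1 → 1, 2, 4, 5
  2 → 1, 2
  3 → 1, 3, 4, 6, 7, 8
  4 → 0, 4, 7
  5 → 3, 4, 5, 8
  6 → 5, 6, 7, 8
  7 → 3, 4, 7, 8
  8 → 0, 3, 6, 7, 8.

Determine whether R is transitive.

Transitive: no — 0 R 4 and 4 R 7, but not 0 R 7.

No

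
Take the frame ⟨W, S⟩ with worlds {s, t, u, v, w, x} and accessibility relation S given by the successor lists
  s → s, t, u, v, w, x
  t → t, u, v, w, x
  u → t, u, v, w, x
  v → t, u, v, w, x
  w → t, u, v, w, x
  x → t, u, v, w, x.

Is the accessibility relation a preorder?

Reflexive: yes — every world is S-related to itself.
Transitive: yes — every two-step S-path is closed by a direct edge.
So S is a preorder.

Yes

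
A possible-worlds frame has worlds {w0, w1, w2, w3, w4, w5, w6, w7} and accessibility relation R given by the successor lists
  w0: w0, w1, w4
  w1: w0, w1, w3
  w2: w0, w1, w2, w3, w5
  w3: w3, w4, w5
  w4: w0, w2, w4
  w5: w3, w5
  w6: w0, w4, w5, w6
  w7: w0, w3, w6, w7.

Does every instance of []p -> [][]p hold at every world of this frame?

No

Axiom 4 corresponds to the accessibility relation being transitive.
Transitive: no — w0 R w1 and w1 R w3, but not w0 R w3.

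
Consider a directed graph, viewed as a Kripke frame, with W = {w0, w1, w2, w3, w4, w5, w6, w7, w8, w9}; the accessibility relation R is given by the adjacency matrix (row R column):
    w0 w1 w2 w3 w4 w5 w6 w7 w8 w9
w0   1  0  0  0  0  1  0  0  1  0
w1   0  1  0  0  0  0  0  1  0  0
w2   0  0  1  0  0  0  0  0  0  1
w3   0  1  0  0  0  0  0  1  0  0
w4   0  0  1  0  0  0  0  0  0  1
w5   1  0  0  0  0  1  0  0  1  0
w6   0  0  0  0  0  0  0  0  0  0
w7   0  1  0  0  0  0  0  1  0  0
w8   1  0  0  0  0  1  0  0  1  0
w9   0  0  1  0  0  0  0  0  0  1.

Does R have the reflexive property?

Reflexive: no — w3 is not related to itself.

No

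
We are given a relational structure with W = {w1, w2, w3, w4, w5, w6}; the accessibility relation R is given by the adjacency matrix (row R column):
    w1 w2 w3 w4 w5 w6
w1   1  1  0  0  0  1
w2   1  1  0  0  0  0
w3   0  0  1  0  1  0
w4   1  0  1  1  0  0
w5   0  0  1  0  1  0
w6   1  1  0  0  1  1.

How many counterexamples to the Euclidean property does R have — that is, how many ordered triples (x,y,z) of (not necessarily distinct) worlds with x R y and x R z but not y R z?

11

Enumerating: (w1,w2,w6), (w4,w1,w3), (w4,w1,w4), (w4,w3,w1), (w4,w3,w4), (w6,w1,w5), (w6,w2,w5), (w6,w2,w6), (w6,w5,w1), (w6,w5,w2), (w6,w5,w6).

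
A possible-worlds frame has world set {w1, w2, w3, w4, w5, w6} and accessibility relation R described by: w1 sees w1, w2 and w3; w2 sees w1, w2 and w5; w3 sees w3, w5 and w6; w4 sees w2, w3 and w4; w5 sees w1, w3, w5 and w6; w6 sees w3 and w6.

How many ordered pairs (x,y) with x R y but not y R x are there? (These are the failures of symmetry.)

6

Enumerating: (w1,w3), (w2,w5), (w4,w2), (w4,w3), (w5,w1), (w5,w6).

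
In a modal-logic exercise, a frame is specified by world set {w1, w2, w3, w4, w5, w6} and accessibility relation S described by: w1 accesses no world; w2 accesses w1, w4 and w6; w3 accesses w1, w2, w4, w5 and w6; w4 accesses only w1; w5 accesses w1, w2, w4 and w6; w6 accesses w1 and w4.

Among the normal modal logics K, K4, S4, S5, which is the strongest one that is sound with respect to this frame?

K4

Transitive (axiom 4): yes — every two-step S-path is closed by a direct edge.
Reflexive (axiom T): no — w1 is not related to itself.
Euclidean (axiom 5): no — w2 S w1 and w2 S w4, but not w1 S w4.
So F validates K, K4; S4 would additionally require S to be reflexive. The strongest is K4.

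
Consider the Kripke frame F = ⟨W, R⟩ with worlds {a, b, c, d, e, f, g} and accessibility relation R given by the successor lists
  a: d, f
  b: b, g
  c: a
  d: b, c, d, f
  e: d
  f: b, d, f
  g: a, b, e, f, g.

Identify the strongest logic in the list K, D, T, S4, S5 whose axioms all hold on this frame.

D

Serial (axiom D): yes — every world has a successor (e.g. a R d).
Reflexive (axiom T): no — a is not related to itself.
Transitive (axiom 4): no — a R d and d R b, but not a R b.
Euclidean (axiom 5): no — d R b and d R c, but not b R c.
So F validates K, D; T would additionally require R to be reflexive. The strongest is D.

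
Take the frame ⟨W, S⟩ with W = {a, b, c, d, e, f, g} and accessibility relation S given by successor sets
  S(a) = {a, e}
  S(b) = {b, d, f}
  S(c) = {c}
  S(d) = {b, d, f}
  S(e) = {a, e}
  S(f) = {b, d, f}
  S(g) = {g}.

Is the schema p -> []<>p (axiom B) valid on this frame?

The schema B characterises exactly the symmetric frames.
Symmetric: yes — every pair in S has its reverse in S.

Yes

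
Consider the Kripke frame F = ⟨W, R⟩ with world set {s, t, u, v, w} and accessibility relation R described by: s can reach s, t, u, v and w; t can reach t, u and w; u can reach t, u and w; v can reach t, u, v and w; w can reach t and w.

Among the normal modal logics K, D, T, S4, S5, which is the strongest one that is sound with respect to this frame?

T

Serial (axiom D): yes — every world has a successor (e.g. s R s).
Reflexive (axiom T): yes — every world is R-related to itself.
Transitive (axiom 4): no — w R t and t R u, but not w R u.
Euclidean (axiom 5): no — s R t and s R v, but not t R v.
So F validates K, D, T; S4 would additionally require R to be transitive. The strongest is T.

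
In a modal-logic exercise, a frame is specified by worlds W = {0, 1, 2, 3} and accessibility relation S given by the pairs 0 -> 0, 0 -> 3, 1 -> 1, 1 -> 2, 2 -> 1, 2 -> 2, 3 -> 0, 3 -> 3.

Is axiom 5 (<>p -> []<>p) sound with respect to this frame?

By correspondence theory, 5 is valid on a frame iff S is Euclidean.
Euclidean: yes — any two successors of a common world are S-related.

Yes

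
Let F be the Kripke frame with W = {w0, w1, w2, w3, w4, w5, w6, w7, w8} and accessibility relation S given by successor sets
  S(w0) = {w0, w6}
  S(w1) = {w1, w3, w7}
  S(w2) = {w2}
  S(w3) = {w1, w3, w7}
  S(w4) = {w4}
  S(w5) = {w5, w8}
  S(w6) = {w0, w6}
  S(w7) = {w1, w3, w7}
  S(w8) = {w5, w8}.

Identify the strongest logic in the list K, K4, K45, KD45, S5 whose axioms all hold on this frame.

Transitive (axiom 4): yes — every two-step S-path is closed by a direct edge.
Euclidean (axiom 5): yes — any two successors of a common world are S-related.
Serial (axiom D): yes — every world has a successor (e.g. w0 S w0).
Reflexive (axiom T): yes — every world is S-related to itself.
So F validates K, K4, K45, KD45, S5. The strongest is S5.

S5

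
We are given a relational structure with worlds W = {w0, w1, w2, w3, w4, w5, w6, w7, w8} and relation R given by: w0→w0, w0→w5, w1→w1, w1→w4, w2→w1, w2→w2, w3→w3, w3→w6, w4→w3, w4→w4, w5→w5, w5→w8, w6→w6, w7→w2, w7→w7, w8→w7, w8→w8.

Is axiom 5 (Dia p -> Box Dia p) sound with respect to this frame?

No

By correspondence theory, 5 is valid on a frame iff R is Euclidean.
Euclidean: no — w0 R w5 and w0 R w0, but not w5 R w0.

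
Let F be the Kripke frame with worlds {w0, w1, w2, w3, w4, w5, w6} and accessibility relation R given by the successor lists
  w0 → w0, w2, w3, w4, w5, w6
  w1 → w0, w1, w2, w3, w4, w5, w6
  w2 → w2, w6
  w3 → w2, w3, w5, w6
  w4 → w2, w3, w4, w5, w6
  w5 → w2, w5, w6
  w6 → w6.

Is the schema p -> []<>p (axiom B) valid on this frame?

No

Axiom B corresponds to the accessibility relation being symmetric.
Symmetric: no — w0 R w2 but not w2 R w0.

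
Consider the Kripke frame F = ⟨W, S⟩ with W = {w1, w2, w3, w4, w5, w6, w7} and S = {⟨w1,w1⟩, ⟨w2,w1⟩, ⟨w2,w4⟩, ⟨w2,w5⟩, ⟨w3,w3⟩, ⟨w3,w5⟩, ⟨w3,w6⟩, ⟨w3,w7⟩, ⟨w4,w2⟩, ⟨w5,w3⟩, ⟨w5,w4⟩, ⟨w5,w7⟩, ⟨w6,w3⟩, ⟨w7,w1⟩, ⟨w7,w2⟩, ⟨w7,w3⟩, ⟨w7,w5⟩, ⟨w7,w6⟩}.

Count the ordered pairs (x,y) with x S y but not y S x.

Enumerating: (w2,w1), (w2,w5), (w5,w4), (w7,w1), (w7,w2), (w7,w6).

6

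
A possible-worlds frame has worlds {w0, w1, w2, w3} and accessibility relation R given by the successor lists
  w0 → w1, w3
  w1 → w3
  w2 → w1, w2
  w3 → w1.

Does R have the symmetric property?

No

Symmetric: no — w0 R w1 but not w1 R w0.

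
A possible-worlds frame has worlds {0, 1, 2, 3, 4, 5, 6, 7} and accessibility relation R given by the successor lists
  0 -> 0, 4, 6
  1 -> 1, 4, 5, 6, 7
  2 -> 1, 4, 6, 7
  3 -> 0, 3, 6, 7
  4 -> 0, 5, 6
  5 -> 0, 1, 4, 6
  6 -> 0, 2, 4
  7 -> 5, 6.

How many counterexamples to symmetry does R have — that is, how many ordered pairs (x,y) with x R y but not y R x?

Enumerating: (1,4), (1,6), (1,7), (2,1), (2,4), (2,7), (3,0), (3,6), (3,7), (5,0), (5,6), (7,5), (7,6).

13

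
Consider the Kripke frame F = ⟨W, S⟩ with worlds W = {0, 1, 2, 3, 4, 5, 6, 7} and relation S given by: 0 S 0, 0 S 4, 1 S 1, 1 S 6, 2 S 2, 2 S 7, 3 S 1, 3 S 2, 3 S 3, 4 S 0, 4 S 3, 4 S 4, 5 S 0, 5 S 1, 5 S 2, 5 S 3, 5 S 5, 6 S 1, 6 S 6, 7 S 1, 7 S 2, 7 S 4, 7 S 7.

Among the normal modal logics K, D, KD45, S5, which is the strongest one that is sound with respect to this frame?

Serial (axiom D): yes — every world has a successor (e.g. 0 S 0).
Euclidean (axiom 5): no — 3 S 1 and 3 S 2, but not 1 S 2.
Transitive (axiom 4): no — 0 S 4 and 4 S 3, but not 0 S 3.
Reflexive (axiom T): yes — every world is S-related to itself.
So F validates K, D; KD45 would additionally require S to be Euclidean and transitive. The strongest is D.

D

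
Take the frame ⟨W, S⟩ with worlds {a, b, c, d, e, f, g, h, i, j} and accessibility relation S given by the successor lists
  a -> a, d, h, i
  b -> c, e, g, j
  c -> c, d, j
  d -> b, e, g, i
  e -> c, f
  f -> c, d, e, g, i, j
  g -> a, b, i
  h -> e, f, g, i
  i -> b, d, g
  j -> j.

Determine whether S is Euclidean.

Euclidean: no — a S d and a S h, but not d S h.

No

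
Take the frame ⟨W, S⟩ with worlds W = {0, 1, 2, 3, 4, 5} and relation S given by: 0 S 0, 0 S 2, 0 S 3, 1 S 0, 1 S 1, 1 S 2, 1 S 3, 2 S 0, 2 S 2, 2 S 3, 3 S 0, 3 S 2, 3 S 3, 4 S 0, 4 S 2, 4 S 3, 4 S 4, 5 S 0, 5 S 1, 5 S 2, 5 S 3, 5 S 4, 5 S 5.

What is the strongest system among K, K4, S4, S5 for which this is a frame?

Transitive (axiom 4): yes — every two-step S-path is closed by a direct edge.
Reflexive (axiom T): yes — every world is S-related to itself.
Euclidean (axiom 5): no — 5 S 0 and 5 S 1, but not 0 S 1.
So F validates K, K4, S4; S5 would additionally require S to be Euclidean. The strongest is S4.

S4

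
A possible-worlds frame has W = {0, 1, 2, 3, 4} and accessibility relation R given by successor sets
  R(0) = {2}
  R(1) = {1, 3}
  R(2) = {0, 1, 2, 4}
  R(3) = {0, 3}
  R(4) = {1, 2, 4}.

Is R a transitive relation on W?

No

Transitive: no — 0 R 2 and 2 R 1, but not 0 R 1.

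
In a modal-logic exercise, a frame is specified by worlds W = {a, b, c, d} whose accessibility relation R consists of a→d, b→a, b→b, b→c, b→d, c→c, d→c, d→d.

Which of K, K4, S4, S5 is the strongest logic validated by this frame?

K

Transitive (axiom 4): no — a R d and d R c, but not a R c.
Reflexive (axiom T): no — a is not related to itself.
Euclidean (axiom 5): no — b R a and b R c, but not a R c.
So F validates K; K4 would additionally require R to be transitive. The strongest is K.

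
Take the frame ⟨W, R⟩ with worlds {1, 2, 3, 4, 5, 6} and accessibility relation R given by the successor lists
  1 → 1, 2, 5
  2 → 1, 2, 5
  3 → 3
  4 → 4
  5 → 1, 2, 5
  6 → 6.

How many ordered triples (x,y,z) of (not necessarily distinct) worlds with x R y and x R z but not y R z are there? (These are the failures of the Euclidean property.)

0

R is Euclidean; there are no such tuples.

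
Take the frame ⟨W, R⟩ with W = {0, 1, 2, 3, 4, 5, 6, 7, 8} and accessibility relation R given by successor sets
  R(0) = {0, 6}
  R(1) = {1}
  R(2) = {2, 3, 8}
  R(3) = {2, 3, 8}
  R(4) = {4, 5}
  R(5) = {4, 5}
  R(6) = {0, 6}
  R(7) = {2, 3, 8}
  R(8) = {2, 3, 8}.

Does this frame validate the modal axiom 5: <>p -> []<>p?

The schema 5 characterises exactly the Euclidean frames.
Euclidean: yes — any two successors of a common world are R-related.

Yes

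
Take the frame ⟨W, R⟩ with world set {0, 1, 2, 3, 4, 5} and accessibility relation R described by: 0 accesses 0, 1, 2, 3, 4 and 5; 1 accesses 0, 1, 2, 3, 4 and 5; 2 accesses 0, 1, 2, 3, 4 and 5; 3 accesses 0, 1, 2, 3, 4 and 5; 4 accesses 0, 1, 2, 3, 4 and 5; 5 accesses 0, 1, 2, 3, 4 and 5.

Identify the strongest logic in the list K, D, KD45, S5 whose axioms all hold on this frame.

Serial (axiom D): yes — every world has a successor (e.g. 0 R 0).
Euclidean (axiom 5): yes — any two successors of a common world are R-related.
Transitive (axiom 4): yes — every two-step R-path is closed by a direct edge.
Reflexive (axiom T): yes — every world is R-related to itself.
So F validates K, D, KD45, S5. The strongest is S5.

S5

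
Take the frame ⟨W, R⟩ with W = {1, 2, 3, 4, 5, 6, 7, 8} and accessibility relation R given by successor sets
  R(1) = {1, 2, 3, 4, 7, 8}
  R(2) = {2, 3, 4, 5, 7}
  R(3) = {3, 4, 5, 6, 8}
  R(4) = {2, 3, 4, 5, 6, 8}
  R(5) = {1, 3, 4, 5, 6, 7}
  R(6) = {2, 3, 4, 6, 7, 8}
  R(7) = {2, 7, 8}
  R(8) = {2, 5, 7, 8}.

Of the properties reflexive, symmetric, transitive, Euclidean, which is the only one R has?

Reflexive: yes — every world is R-related to itself.
Symmetric: no — 1 R 2 but not 2 R 1.
Transitive: no — 1 R 2 and 2 R 5, but not 1 R 5.
Euclidean: no — 1 R 2 and 1 R 8, but not 2 R 8.
Only reflexive holds.

reflexive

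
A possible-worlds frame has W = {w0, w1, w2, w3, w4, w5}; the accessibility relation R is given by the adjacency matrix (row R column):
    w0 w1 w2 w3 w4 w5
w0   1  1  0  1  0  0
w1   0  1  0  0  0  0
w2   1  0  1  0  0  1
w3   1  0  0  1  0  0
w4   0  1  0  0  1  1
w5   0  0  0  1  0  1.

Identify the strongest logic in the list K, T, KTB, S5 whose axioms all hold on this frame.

T

Reflexive (axiom T): yes — every world is R-related to itself.
Symmetric (axiom B): no — w0 R w1 but not w1 R w0.
Euclidean (axiom 5): no — w0 R w1 and w0 R w3, but not w1 R w3.
So F validates K, T; KTB would additionally require R to be symmetric. The strongest is T.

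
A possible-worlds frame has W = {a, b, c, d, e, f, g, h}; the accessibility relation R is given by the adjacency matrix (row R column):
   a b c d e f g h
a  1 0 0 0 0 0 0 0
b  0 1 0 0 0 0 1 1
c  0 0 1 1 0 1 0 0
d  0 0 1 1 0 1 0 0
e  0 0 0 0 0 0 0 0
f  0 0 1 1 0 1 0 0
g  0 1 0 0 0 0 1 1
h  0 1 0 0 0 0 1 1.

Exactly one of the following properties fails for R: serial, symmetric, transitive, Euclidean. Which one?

serial

Serial: no — e has no R-successor.
Symmetric: yes — every pair in R has its reverse in R.
Transitive: yes — every two-step R-path is closed by a direct edge.
Euclidean: yes — any two successors of a common world are R-related.
Only serial fails.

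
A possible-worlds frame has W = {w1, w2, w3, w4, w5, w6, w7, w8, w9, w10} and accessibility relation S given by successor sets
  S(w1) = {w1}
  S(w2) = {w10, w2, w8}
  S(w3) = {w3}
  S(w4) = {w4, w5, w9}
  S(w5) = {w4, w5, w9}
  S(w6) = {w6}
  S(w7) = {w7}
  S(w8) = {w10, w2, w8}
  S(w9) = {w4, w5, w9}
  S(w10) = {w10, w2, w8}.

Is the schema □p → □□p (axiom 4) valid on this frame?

Yes

By correspondence theory, 4 is valid on a frame iff S is transitive.
Transitive: yes — every two-step S-path is closed by a direct edge.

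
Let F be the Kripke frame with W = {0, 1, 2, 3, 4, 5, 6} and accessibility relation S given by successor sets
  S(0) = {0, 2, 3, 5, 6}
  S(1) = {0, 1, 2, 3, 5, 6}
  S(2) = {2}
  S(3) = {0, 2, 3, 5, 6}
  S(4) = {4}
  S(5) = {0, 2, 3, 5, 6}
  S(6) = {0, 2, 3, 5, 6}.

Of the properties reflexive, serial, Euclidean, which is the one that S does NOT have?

Euclidean

Reflexive: yes — every world is S-related to itself.
Serial: yes — every world has a successor (e.g. 0 S 0).
Euclidean: no — 0 S 2 and 0 S 3, but not 2 S 3.
Only Euclidean fails.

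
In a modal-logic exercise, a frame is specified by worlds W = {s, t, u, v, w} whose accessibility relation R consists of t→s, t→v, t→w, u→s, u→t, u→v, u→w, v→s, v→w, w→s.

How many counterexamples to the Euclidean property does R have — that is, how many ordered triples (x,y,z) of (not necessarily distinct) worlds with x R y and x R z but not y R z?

Enumerating: (t,s,s), (t,s,v), (t,s,w), (t,v,v), (t,w,v), (t,w,w), (u,s,s), (u,s,t), (u,s,v), (u,s,w), (u,t,t), (u,v,t), … and 8 more.
Total: 20.

20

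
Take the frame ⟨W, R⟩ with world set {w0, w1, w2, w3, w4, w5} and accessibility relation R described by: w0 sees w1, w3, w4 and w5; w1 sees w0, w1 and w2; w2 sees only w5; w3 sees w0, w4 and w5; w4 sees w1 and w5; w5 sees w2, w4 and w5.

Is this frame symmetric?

No

Symmetric: no — w0 R w4 but not w4 R w0.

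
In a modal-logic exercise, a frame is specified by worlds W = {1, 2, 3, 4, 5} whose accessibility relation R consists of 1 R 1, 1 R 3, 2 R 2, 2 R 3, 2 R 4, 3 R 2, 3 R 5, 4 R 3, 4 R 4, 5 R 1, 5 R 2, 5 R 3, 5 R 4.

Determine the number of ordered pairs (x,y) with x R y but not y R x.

6

Enumerating: (1,3), (2,4), (4,3), (5,1), (5,2), (5,4).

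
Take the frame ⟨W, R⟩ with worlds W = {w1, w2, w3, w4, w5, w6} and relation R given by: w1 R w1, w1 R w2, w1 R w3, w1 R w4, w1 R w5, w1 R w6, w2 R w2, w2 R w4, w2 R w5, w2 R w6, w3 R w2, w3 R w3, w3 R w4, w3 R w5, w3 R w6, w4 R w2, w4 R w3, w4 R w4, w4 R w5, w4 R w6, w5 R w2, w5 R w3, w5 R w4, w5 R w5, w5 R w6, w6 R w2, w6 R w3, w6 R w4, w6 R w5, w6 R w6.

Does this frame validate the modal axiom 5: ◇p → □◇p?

The schema 5 characterises exactly the Euclidean frames.
Euclidean: no — w1 R w2 and w1 R w3, but not w2 R w3.

No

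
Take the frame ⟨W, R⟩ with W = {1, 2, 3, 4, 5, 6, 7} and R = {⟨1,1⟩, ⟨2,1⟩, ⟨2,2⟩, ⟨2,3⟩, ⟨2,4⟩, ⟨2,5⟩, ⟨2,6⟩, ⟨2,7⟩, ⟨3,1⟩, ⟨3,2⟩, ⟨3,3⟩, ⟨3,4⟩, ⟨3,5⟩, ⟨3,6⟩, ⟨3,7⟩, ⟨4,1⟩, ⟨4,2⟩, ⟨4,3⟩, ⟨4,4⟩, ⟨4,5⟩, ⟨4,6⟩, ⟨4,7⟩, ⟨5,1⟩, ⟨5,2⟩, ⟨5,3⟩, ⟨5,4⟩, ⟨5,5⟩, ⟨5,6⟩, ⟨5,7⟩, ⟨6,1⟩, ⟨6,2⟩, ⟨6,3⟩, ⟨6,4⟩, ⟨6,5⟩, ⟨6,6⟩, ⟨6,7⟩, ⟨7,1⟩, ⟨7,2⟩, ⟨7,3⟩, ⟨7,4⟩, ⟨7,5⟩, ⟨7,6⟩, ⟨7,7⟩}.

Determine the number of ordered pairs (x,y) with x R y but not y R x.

6

Enumerating: (2,1), (3,1), (4,1), (5,1), (6,1), (7,1).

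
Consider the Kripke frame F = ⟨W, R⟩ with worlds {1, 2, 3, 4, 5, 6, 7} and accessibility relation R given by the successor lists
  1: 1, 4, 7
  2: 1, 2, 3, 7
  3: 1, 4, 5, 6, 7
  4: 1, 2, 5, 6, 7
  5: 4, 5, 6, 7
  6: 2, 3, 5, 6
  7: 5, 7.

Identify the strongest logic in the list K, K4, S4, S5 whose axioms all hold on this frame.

Transitive (axiom 4): no — 1 R 4 and 4 R 2, but not 1 R 2.
Reflexive (axiom T): no — 3 is not related to itself.
Euclidean (axiom 5): no — 1 R 7 and 1 R 4, but not 7 R 4.
So F validates K; K4 would additionally require R to be transitive. The strongest is K.

K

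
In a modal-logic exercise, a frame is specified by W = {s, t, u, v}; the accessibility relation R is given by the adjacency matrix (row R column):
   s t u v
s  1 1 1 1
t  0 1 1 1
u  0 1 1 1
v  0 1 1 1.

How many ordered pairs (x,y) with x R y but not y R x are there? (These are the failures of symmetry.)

3

Enumerating: (s,t), (s,u), (s,v).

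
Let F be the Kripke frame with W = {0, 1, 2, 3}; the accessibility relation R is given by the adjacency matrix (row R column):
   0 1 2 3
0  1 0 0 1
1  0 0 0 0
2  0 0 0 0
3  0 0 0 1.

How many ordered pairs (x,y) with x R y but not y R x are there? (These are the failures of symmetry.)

Enumerating: (0,3).

1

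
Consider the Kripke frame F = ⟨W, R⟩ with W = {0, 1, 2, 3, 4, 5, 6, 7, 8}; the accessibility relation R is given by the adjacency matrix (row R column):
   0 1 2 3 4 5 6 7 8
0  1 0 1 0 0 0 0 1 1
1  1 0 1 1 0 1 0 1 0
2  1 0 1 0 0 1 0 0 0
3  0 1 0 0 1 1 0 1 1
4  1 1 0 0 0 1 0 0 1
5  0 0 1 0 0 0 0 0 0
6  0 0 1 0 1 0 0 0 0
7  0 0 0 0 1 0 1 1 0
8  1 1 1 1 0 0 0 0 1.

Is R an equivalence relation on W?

Reflexive: no — 1 is not related to itself.
Symmetric: no — 0 R 7 but not 7 R 0.
Transitive: no — 0 R 2 and 2 R 5, but not 0 R 5.
So R is not an equivalence relation.

No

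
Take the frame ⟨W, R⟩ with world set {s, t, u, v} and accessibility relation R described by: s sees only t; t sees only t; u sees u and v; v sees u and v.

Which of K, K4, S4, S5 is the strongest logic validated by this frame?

K4

Transitive (axiom 4): yes — every two-step R-path is closed by a direct edge.
Reflexive (axiom T): no — s is not related to itself.
Euclidean (axiom 5): yes — any two successors of a common world are R-related.
So F validates K, K4; S4 would additionally require R to be reflexive. The strongest is K4.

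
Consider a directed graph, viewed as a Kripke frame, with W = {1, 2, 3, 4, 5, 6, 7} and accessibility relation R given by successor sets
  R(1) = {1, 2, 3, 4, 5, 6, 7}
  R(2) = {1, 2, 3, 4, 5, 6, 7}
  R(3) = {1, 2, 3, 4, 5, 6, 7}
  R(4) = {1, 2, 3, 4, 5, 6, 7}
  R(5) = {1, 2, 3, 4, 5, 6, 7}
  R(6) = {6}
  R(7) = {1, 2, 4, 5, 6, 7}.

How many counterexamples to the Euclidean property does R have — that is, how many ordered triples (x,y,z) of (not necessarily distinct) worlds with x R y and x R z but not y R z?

Enumerating: (1,6,1), (1,6,2), (1,6,3), (1,6,4), (1,6,5), (1,6,7), (1,7,3), (2,6,1), (2,6,2), (2,6,3), (2,6,4), (2,6,5), … and 28 more.
Total: 40.

40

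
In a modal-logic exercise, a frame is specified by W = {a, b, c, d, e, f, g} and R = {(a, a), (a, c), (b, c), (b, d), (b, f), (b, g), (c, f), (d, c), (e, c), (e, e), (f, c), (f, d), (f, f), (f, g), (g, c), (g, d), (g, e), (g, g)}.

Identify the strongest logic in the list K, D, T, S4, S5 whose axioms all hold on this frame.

D

Serial (axiom D): yes — every world has a successor (e.g. a R a).
Reflexive (axiom T): no — b is not related to itself.
Transitive (axiom 4): no — a R c and c R f, but not a R f.
Euclidean (axiom 5): no — b R c and b R d, but not c R d.
So F validates K, D; T would additionally require R to be reflexive. The strongest is D.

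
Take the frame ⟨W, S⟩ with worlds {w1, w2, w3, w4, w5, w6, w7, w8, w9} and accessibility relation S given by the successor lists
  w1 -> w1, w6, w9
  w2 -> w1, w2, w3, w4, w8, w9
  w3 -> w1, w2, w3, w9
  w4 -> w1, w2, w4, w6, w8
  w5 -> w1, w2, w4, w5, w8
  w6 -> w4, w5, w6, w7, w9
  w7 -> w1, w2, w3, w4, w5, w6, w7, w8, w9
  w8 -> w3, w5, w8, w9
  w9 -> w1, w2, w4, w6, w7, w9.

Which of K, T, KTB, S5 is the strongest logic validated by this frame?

Reflexive (axiom T): yes — every world is S-related to itself.
Symmetric (axiom B): no — w1 S w6 but not w6 S w1.
Euclidean (axiom 5): no — w2 S w1 and w2 S w3, but not w1 S w3.
So F validates K, T; KTB would additionally require S to be symmetric. The strongest is T.

T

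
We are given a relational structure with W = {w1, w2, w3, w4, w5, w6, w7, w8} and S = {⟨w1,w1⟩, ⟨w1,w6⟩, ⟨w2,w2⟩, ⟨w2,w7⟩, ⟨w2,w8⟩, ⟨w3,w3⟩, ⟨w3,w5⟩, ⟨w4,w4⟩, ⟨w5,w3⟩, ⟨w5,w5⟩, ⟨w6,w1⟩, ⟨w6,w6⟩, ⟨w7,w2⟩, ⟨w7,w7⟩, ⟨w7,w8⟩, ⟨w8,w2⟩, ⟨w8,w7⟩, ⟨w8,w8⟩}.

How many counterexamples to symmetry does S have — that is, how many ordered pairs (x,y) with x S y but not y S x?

0

S is symmetric; there are no such tuples.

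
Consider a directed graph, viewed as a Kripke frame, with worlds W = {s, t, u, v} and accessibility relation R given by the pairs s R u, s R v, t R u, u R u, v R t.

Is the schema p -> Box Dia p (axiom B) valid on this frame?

No

By correspondence theory, B is valid on a frame iff R is symmetric.
Symmetric: no — s R u but not u R s.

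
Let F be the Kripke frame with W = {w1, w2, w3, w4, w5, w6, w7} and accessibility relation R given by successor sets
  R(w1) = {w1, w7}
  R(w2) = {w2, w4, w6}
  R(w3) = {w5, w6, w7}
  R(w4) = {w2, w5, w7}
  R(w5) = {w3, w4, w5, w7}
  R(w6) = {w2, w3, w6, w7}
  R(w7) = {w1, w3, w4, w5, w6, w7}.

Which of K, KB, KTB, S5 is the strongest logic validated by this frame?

KB

Symmetric (axiom B): yes — every pair in R has its reverse in R.
Reflexive (axiom T): no — w3 is not related to itself.
Euclidean (axiom 5): no — w2 R w4 and w2 R w6, but not w4 R w6.
So F validates K, KB; KTB would additionally require R to be reflexive. The strongest is KB.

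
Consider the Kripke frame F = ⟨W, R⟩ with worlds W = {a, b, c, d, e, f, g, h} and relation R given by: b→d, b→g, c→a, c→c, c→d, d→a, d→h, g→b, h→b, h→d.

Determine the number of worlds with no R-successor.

3

Enumerating: a, e, f.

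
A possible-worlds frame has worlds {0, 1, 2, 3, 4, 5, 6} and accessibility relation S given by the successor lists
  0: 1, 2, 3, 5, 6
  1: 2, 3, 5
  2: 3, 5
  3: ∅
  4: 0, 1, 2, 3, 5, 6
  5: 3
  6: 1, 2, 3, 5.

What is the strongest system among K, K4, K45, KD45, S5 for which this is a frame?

K4

Transitive (axiom 4): yes — every two-step S-path is closed by a direct edge.
Euclidean (axiom 5): no — 0 S 1 and 0 S 6, but not 1 S 6.
Serial (axiom D): no — 3 has no S-successor.
Reflexive (axiom T): no — 0 is not related to itself.
So F validates K, K4; K45 would additionally require S to be Euclidean. The strongest is K4.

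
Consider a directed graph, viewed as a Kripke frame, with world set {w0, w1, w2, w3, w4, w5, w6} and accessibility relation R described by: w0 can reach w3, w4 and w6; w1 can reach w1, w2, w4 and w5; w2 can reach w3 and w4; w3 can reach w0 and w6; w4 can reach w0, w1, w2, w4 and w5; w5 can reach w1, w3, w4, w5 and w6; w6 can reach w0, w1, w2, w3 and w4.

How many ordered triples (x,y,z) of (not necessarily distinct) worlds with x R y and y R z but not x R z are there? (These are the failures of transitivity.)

Enumerating: (w0,w3,w0), (w0,w4,w0), (w0,w4,w1), (w0,w4,w2), (w0,w4,w5), (w0,w6,w0), (w0,w6,w1), (w0,w6,w2), (w1,w2,w3), (w1,w4,w0), (w1,w5,w3), (w1,w5,w6), … and 27 more.
Total: 39.

39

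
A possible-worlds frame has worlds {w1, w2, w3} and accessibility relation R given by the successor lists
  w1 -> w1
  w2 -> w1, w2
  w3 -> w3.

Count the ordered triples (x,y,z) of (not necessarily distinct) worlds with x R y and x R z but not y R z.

Enumerating: (w2,w1,w2).

1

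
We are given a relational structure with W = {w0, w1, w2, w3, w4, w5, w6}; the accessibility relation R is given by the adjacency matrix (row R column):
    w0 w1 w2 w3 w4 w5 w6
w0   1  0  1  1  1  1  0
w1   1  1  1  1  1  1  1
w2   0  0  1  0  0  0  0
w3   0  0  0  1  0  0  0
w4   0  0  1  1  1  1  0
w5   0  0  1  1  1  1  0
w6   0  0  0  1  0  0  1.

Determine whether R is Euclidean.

Euclidean: no — w0 R w2 and w0 R w3, but not w2 R w3.

No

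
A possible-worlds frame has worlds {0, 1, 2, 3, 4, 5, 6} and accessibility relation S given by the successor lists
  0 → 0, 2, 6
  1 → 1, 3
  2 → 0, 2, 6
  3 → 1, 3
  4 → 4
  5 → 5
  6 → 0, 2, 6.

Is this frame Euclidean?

Yes

Euclidean: yes — any two successors of a common world are S-related.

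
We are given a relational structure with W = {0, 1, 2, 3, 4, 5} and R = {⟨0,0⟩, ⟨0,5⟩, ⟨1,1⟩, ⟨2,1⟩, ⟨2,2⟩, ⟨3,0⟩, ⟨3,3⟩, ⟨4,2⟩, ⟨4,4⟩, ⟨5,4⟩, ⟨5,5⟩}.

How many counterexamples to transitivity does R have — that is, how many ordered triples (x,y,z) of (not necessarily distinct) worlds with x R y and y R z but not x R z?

Enumerating: (0,5,4), (3,0,5), (4,2,1), (5,4,2).

4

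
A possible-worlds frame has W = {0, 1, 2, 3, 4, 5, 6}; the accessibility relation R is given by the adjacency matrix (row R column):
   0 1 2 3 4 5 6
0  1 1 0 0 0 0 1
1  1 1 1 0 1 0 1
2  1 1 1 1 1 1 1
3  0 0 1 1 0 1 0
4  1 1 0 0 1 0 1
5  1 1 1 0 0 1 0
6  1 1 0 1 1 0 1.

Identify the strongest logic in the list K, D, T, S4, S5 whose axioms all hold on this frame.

T

Serial (axiom D): yes — every world has a successor (e.g. 0 R 0).
Reflexive (axiom T): yes — every world is R-related to itself.
Transitive (axiom 4): no — 0 R 1 and 1 R 2, but not 0 R 2.
Euclidean (axiom 5): no — 1 R 0 and 1 R 2, but not 0 R 2.
So F validates K, D, T; S4 would additionally require R to be transitive. The strongest is T.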